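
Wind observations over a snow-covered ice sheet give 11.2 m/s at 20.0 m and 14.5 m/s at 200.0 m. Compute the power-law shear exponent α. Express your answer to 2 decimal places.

Power law: V₂/V₁ = (z₂/z₁)^α ⇒ α = ln(V₂/V₁) / ln(z₂/z₁)
α = ln(14.5/11.2) / ln(200.0/20.0) = ln(1.2946) / ln(10.0000)
  = 0.25823 / 2.30259 = 0.11215

α ≈ 0.11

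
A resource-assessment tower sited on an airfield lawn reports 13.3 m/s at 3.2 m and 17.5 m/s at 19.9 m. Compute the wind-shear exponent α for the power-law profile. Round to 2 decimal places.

α ≈ 0.15

Power law: V₂/V₁ = (z₂/z₁)^α ⇒ α = ln(V₂/V₁) / ln(z₂/z₁)
α = ln(17.5/13.3) / ln(19.9/3.2) = ln(1.3158) / ln(6.2187)
  = 0.27444 / 1.82757 = 0.15016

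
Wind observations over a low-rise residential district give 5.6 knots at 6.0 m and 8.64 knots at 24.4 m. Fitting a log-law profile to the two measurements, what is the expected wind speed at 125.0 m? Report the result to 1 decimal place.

12.2 knots

Log law: V ∝ ln(z/z₀). From the pair, with r = V₁/V₂ = 0.64815,
ln z₀ = (ln z₁ − r·ln z₂)/(1 − r) = (1.7918 − 0.64815×3.1946)/0.35185 = -0.7924 → z₀ = 0.4528 m
V₃ = V₁ · ln(z₃/z₀)/ln(z₁/z₀) = 5.6 × 5.6207/2.5841 = 12.1804 knots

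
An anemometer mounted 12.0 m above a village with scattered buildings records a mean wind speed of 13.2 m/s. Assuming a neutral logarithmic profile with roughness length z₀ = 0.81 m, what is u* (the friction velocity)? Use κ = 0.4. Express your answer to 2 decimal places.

Log law: V(z) = (u*/κ) · ln(z/z₀) ⇒ u* = κ · V / ln(z/z₀)
u* = 0.4 × 13.2 / ln(12.0/0.81) = 0.4 × 13.2 / 2.6956
   = 5.2800 / 2.6956 = 1.9587 m/s

u* ≈ 1.96 m/s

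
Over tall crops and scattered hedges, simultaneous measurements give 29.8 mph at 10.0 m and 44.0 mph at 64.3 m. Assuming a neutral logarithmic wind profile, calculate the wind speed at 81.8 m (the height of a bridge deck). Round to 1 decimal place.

Log law: V ∝ ln(z/z₀). From the pair, with r = V₁/V₂ = 0.67727,
ln z₀ = (ln z₁ − r·ln z₂)/(1 − r) = (2.3026 − 0.67727×4.1636)/0.32273 = -1.6028 → z₀ = 0.2013 m
V₃ = V₁ · ln(z₃/z₀)/ln(z₁/z₀) = 29.8 × 6.0071/3.9054 = 45.8368 mph

45.8 mph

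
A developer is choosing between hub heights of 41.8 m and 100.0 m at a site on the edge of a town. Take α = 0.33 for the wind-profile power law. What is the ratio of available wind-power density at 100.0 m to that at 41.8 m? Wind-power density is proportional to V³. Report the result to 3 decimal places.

2.372

Speed ratio: V_B/V_A = (z_B/z_A)^α = (100.0/41.8)^0.33 = (2.3923)^0.33 = 1.33356
Power-density ratio: P_B/P_A = (V_B/V_A)³ = (1.33356)³ = 2.37157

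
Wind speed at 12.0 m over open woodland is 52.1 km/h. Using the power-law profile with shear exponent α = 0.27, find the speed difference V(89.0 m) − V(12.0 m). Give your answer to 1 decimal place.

Power law: V₂ = V₁ · (z₂/z₁)^α = 52.1 × (7.4167)^0.27 = 89.4940 km/h
ΔV = 89.4940 − 52.1 = 37.3940 km/h

37.4 km/h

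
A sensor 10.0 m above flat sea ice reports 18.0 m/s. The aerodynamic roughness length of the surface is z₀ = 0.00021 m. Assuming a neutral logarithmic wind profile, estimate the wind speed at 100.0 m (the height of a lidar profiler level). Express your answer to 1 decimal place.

Log law: V(z) ∝ ln(z/z₀), so V₂/V₁ = ln(z₂/z₀) / ln(z₁/z₀).
ln(100.0/0.00021) = 13.0736, ln(10.0/0.00021) = 10.7710
V₂ = 18.0 × 13.0736/10.7710 = 18.0 × 1.2138 = 21.8480 m/s

21.8 m/s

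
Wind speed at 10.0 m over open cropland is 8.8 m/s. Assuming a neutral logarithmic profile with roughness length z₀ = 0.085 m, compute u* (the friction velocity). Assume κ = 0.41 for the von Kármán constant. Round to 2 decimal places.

u* ≈ 0.76 m/s

Log law: V(z) = (u*/κ) · ln(z/z₀) ⇒ u* = κ · V / ln(z/z₀)
u* = 0.41 × 8.8 / ln(10.0/0.085) = 0.41 × 8.8 / 4.7677
   = 3.6080 / 4.7677 = 0.7568 m/s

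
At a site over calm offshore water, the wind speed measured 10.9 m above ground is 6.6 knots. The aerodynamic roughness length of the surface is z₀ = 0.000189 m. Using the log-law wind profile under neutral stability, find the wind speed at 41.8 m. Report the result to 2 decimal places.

7.41 knots

Log law: V(z) ∝ ln(z/z₀), so V₂/V₁ = ln(z₂/z₀) / ln(z₁/z₀).
ln(41.8/0.000189) = 12.3067, ln(10.9/0.000189) = 10.9625
V₂ = 6.6 × 12.3067/10.9625 = 6.6 × 1.1226 = 7.4092 knots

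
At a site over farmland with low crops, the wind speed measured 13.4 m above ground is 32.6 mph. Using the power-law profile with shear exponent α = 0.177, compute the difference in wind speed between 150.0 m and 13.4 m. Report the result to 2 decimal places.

Power law: V₂ = V₁ · (z₂/z₁)^α = 32.6 × (11.1940)^0.177 = 49.9906 mph
ΔV = 49.9906 − 32.6 = 17.3906 mph

17.39 mph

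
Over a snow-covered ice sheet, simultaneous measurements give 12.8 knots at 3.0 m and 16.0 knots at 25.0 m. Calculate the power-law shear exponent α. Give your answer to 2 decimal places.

α ≈ 0.11

Power law: V₂/V₁ = (z₂/z₁)^α ⇒ α = ln(V₂/V₁) / ln(z₂/z₁)
α = ln(16.0/12.8) / ln(25.0/3.0) = ln(1.2500) / ln(8.3333)
  = 0.22314 / 2.12026 = 0.10524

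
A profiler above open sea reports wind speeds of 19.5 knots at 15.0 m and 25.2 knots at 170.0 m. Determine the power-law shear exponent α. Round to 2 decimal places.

α ≈ 0.11

Power law: V₂/V₁ = (z₂/z₁)^α ⇒ α = ln(V₂/V₁) / ln(z₂/z₁)
α = ln(25.2/19.5) / ln(170.0/15.0) = ln(1.2923) / ln(11.3333)
  = 0.25643 / 2.42775 = 0.10562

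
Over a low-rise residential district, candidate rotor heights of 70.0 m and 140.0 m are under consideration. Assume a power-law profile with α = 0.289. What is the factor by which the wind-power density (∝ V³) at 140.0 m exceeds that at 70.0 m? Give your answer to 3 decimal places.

Speed ratio: V_B/V_A = (z_B/z_A)^α = (140.0/70.0)^0.289 = (2.0000)^0.289 = 1.22179
Power-density ratio: P_B/P_A = (V_B/V_A)³ = (1.22179)³ = 1.82387

1.824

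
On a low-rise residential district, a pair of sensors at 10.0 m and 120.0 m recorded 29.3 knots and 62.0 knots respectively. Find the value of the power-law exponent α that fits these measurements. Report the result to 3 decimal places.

Power law: V₂/V₁ = (z₂/z₁)^α ⇒ α = ln(V₂/V₁) / ln(z₂/z₁)
α = ln(62.0/29.3) / ln(120.0/10.0) = ln(2.1160) / ln(12.0000)
  = 0.74955 / 2.48491 = 0.30164

α ≈ 0.302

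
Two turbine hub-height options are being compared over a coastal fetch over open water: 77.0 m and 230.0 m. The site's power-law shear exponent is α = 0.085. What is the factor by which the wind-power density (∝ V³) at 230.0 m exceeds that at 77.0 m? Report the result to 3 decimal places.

Speed ratio: V_B/V_A = (z_B/z_A)^α = (230.0/77.0)^0.085 = (2.9870)^0.085 = 1.09748
Power-density ratio: P_B/P_A = (V_B/V_A)³ = (1.09748)³ = 1.32186

1.322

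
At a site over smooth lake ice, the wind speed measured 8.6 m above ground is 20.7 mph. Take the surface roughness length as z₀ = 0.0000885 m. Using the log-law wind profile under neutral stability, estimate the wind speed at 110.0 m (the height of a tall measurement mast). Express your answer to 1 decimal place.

25.3 mph

Log law: V(z) ∝ ln(z/z₀), so V₂/V₁ = ln(z₂/z₀) / ln(z₁/z₀).
ln(110.0/0.0000885) = 14.0330, ln(8.6/0.0000885) = 11.4843
V₂ = 20.7 × 14.0330/11.4843 = 20.7 × 1.2219 = 25.2940 mph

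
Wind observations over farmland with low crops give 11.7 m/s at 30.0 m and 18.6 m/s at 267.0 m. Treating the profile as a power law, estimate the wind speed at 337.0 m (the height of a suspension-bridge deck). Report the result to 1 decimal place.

First find α: α = ln(V₂/V₁)/ln(z₂/z₁) = ln(18.6/11.7)/ln(267.0/30.0) = 0.46357/2.18605 = 0.2121
Extrapolate from 267.0 m to 337.0 m: V₃ = 18.6 × (337.0/267.0)^0.2121 = 18.6 × 1.0506 = 19.5414 m/s

19.5 m/s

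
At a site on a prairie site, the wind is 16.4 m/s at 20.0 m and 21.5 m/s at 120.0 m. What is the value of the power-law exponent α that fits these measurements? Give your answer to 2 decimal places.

α ≈ 0.15

Power law: V₂/V₁ = (z₂/z₁)^α ⇒ α = ln(V₂/V₁) / ln(z₂/z₁)
α = ln(21.5/16.4) / ln(120.0/20.0) = ln(1.3110) / ln(6.0000)
  = 0.27077 / 1.79176 = 0.15112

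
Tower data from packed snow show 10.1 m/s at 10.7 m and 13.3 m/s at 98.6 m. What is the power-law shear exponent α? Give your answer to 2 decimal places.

α ≈ 0.12

Power law: V₂/V₁ = (z₂/z₁)^α ⇒ α = ln(V₂/V₁) / ln(z₂/z₁)
α = ln(13.3/10.1) / ln(98.6/10.7) = ln(1.3168) / ln(9.2150)
  = 0.27523 / 2.22083 = 0.12393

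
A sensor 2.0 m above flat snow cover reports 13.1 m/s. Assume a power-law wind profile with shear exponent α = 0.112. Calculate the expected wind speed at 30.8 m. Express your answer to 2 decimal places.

Power-law profile: V₂ = V₁ · (z₂/z₁)^α
V₂ = 13.1 × (30.8/2.0)^0.112 = 13.1 × (15.4000)^0.112
    = 13.1 × 1.3583 = 17.7940 m/s

17.79 m/s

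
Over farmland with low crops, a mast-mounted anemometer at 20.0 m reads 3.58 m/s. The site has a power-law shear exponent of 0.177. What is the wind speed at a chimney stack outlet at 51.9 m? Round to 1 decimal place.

4.2 m/s

Power-law profile: V₂ = V₁ · (z₂/z₁)^α
V₂ = 3.58 × (51.9/20.0)^0.177 = 3.58 × (2.5950)^0.177
    = 3.58 × 1.1839 = 4.2382 m/s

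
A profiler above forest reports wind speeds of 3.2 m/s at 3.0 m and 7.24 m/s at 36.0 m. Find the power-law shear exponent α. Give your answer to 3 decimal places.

α ≈ 0.329

Power law: V₂/V₁ = (z₂/z₁)^α ⇒ α = ln(V₂/V₁) / ln(z₂/z₁)
α = ln(7.24/3.2) / ln(36.0/3.0) = ln(2.2625) / ln(12.0000)
  = 0.81647 / 2.48491 = 0.32857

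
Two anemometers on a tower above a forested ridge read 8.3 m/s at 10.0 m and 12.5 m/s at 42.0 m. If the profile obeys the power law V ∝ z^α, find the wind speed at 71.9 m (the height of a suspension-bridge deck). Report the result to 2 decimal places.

14.57 m/s

First find α: α = ln(V₂/V₁)/ln(z₂/z₁) = ln(12.5/8.3)/ln(42.0/10.0) = 0.40947/1.43508 = 0.2853
Extrapolate from 42.0 m to 71.9 m: V₃ = 12.5 × (71.9/42.0)^0.2853 = 12.5 × 1.1658 = 14.5723 m/s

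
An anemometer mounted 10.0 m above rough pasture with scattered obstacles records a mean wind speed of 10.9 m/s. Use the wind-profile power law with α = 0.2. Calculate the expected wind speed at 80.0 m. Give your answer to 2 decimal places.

Power-law profile: V₂ = V₁ · (z₂/z₁)^α
V₂ = 10.9 × (80.0/10.0)^0.2 = 10.9 × (8.0000)^0.2
    = 10.9 × 1.5157 = 16.5213 m/s

16.52 m/s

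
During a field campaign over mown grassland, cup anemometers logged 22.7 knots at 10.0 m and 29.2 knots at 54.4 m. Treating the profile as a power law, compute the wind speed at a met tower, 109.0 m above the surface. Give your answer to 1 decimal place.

32.4 knots

First find α: α = ln(V₂/V₁)/ln(z₂/z₁) = ln(29.2/22.7)/ln(54.4/10.0) = 0.25180/1.69378 = 0.1487
Extrapolate from 54.4 m to 109.0 m: V₃ = 29.2 × (109.0/54.4)^0.1487 = 29.2 × 1.1088 = 32.3783 knots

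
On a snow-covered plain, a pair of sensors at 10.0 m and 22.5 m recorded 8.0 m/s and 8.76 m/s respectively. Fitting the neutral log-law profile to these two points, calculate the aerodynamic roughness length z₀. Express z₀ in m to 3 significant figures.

Log law: V(z) ∝ ln(z/z₀). With r = V₁/V₂ = 8.0/8.76 = 0.91324,
r · ln(z₂/z₀) = ln(z₁/z₀) ⇒ ln z₀ = (ln z₁ − r·ln z₂)/(1 − r)
ln z₀ = (2.30259 − 0.91324×3.11352) / 0.08676 = -6.2335
z₀ = exp(-6.2335) = 0.001963 m

z₀ ≈ 0.00196 m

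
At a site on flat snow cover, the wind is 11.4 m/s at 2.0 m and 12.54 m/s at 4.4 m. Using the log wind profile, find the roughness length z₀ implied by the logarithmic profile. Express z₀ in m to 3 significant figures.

Log law: V(z) ∝ ln(z/z₀). With r = V₁/V₂ = 11.4/12.54 = 0.90909,
r · ln(z₂/z₀) = ln(z₁/z₀) ⇒ ln z₀ = (ln z₁ − r·ln z₂)/(1 − r)
ln z₀ = (0.69315 − 0.90909×1.48160) / 0.09091 = -7.1914
z₀ = exp(-7.1914) = 0.0007530 m

z₀ ≈ 0.000753 m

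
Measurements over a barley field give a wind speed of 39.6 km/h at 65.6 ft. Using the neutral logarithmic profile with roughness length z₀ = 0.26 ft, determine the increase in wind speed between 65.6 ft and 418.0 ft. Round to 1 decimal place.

Log law: V₂ = V₁ · ln(z₂/z₀)/ln(z₁/z₀) = 39.6 × 7.3826/5.5306 = 52.8598 km/h
ΔV = 52.8598 − 39.6 = 13.2598 km/h

13.3 km/h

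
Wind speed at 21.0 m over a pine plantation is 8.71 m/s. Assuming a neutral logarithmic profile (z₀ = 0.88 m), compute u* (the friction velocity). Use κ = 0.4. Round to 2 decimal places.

u* ≈ 1.10 m/s

Log law: V(z) = (u*/κ) · ln(z/z₀) ⇒ u* = κ · V / ln(z/z₀)
u* = 0.4 × 8.71 / ln(21.0/0.88) = 0.4 × 8.71 / 3.1724
   = 3.4840 / 3.1724 = 1.0982 m/s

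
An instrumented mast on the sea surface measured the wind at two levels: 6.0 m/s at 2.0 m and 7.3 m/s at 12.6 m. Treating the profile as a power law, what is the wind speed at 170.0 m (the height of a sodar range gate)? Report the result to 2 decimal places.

9.63 m/s

First find α: α = ln(V₂/V₁)/ln(z₂/z₁) = ln(7.3/6.0)/ln(12.6/2.0) = 0.19611/1.84055 = 0.1066
Extrapolate from 12.6 m to 170.0 m: V₃ = 7.3 × (170.0/12.6)^0.1066 = 7.3 × 1.3195 = 9.6324 m/s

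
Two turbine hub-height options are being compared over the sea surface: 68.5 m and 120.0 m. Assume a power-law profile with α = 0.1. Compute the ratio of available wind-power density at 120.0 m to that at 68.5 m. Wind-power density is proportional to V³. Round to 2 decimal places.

Speed ratio: V_B/V_A = (z_B/z_A)^α = (120.0/68.5)^0.1 = (1.7518)^0.1 = 1.05767
Power-density ratio: P_B/P_A = (V_B/V_A)³ = (1.05767)³ = 1.18317

1.18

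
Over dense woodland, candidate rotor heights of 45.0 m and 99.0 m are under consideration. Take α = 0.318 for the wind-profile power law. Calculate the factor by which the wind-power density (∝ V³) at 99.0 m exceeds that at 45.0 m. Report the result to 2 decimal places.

Speed ratio: V_B/V_A = (z_B/z_A)^α = (99.0/45.0)^0.318 = (2.2000)^0.318 = 1.28496
Power-density ratio: P_B/P_A = (V_B/V_A)³ = (1.28496)³ = 2.12164

2.12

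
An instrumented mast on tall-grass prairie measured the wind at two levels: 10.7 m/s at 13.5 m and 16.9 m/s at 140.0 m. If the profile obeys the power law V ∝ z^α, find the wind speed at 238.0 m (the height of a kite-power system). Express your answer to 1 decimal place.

18.7 m/s

First find α: α = ln(V₂/V₁)/ln(z₂/z₁) = ln(16.9/10.7)/ln(140.0/13.5) = 0.45707/2.33895 = 0.1954
Extrapolate from 140.0 m to 238.0 m: V₃ = 16.9 × (238.0/140.0)^0.1954 = 16.9 × 1.1093 = 18.7465 m/s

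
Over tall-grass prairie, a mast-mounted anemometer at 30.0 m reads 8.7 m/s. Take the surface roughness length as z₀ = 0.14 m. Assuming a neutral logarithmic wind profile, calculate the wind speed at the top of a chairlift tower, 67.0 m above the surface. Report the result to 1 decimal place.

10.0 m/s

Log law: V(z) ∝ ln(z/z₀), so V₂/V₁ = ln(z₂/z₀) / ln(z₁/z₀).
ln(67.0/0.14) = 6.1708, ln(30.0/0.14) = 5.3673
V₂ = 8.7 × 6.1708/5.3673 = 8.7 × 1.1497 = 10.0024 m/s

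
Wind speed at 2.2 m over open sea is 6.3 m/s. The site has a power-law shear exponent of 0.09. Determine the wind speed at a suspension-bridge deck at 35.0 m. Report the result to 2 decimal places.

8.08 m/s

Power-law profile: V₂ = V₁ · (z₂/z₁)^α
V₂ = 6.3 × (35.0/2.2)^0.09 = 6.3 × (15.9091)^0.09
    = 6.3 × 1.2828 = 8.0814 m/s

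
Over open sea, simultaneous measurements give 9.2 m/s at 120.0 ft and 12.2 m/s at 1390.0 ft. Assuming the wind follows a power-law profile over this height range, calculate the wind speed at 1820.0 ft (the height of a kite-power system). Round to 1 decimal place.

First find α: α = ln(V₂/V₁)/ln(z₂/z₁) = ln(12.2/9.2)/ln(1390.0/120.0) = 0.28223/2.44957 = 0.1152
Extrapolate from 1390.0 ft to 1820.0 ft: V₃ = 12.2 × (1820.0/1390.0)^0.1152 = 12.2 × 1.0315 = 12.5848 m/s

12.6 m/s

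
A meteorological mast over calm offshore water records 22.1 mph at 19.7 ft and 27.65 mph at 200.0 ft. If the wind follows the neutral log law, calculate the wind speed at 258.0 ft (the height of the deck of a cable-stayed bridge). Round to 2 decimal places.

28.26 mph

Log law: V ∝ ln(z/z₀). From the pair, with r = V₁/V₂ = 0.79928,
ln z₀ = (ln z₁ − r·ln z₂)/(1 − r) = (2.9806 − 0.79928×5.2983)/0.20072 = -6.2484 → z₀ = 0.001934 ft
V₃ = V₁ · ln(z₃/z₀)/ln(z₁/z₀) = 22.1 × 11.8014/9.2290 = 28.2598 mph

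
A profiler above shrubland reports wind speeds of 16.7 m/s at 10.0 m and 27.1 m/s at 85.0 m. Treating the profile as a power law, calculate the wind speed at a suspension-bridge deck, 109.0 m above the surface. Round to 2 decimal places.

28.67 m/s

First find α: α = ln(V₂/V₁)/ln(z₂/z₁) = ln(27.1/16.7)/ln(85.0/10.0) = 0.48413/2.14007 = 0.2262
Extrapolate from 85.0 m to 109.0 m: V₃ = 27.1 × (109.0/85.0)^0.2262 = 27.1 × 1.0579 = 28.6684 m/s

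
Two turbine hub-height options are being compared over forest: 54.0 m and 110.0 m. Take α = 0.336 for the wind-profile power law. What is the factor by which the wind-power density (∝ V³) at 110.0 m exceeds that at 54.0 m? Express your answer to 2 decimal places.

2.05

Speed ratio: V_B/V_A = (z_B/z_A)^α = (110.0/54.0)^0.336 = (2.0370)^0.336 = 1.27006
Power-density ratio: P_B/P_A = (V_B/V_A)³ = (1.27006)³ = 2.04866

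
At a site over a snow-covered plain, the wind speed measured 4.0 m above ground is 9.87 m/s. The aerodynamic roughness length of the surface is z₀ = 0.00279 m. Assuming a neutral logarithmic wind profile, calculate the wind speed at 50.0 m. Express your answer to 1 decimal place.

Log law: V(z) ∝ ln(z/z₀), so V₂/V₁ = ln(z₂/z₀) / ln(z₁/z₀).
ln(50.0/0.00279) = 9.7937, ln(4.0/0.00279) = 7.2680
V₂ = 9.87 × 9.7937/7.2680 = 9.87 × 1.3475 = 13.3000 m/s

13.3 m/s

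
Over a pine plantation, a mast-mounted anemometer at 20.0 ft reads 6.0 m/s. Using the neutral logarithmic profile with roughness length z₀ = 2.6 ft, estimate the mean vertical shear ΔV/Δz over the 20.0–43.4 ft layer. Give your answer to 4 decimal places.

Log law: V₂ = V₁ · ln(z₂/z₀)/ln(z₁/z₀) = 6.0 × 2.8149/2.0402 = 8.2784 m/s
ΔV/Δz = (8.2784 − 6.0)/(43.4 − 20.0) = 2.2784/23.4000 = 0.09737 m/s/ft

0.0974 m/s/ft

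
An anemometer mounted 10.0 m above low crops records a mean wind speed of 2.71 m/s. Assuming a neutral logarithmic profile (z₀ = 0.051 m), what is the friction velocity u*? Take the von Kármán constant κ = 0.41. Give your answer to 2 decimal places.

Log law: V(z) = (u*/κ) · ln(z/z₀) ⇒ u* = κ · V / ln(z/z₀)
u* = 0.41 × 2.71 / ln(10.0/0.051) = 0.41 × 2.71 / 5.2785
   = 1.1111 / 5.2785 = 0.2105 m/s

u* ≈ 0.21 m/s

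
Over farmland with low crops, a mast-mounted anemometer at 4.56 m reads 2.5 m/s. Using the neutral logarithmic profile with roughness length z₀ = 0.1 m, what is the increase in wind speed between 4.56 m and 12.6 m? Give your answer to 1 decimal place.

0.7 m/s

Log law: V₂ = V₁ · ln(z₂/z₀)/ln(z₁/z₀) = 2.5 × 4.8363/3.8199 = 3.1652 m/s
ΔV = 3.1652 − 2.5 = 0.6652 m/s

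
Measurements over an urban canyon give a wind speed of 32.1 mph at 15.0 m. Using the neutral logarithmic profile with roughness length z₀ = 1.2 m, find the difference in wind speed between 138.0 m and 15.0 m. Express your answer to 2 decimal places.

Log law: V₂ = V₁ · ln(z₂/z₀)/ln(z₁/z₀) = 32.1 × 4.7449/2.5257 = 60.3043 mph
ΔV = 60.3043 − 32.1 = 28.2043 mph

28.20 mph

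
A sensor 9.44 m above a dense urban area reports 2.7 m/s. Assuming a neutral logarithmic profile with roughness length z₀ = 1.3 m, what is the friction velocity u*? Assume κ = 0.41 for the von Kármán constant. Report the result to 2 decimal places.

u* ≈ 0.56 m/s

Log law: V(z) = (u*/κ) · ln(z/z₀) ⇒ u* = κ · V / ln(z/z₀)
u* = 0.41 × 2.7 / ln(9.44/1.3) = 0.41 × 2.7 / 1.9826
   = 1.1070 / 1.9826 = 0.5584 m/s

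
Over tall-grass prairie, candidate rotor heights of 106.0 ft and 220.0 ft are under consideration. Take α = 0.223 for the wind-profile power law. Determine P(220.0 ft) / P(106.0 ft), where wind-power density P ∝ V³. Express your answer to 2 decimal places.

Speed ratio: V_B/V_A = (z_B/z_A)^α = (220.0/106.0)^0.223 = (2.0755)^0.223 = 1.17684
Power-density ratio: P_B/P_A = (V_B/V_A)³ = (1.17684)³ = 1.62986

1.63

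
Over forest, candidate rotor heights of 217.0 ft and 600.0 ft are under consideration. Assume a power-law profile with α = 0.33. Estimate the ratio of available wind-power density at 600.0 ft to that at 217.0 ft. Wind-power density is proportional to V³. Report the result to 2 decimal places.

Speed ratio: V_B/V_A = (z_B/z_A)^α = (600.0/217.0)^0.33 = (2.7650)^0.33 = 1.39881
Power-density ratio: P_B/P_A = (V_B/V_A)³ = (1.39881)³ = 2.73700

2.74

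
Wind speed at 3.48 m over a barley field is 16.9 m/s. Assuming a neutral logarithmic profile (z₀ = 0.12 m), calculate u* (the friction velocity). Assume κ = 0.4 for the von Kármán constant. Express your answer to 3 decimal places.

Log law: V(z) = (u*/κ) · ln(z/z₀) ⇒ u* = κ · V / ln(z/z₀)
u* = 0.4 × 16.9 / ln(3.48/0.12) = 0.4 × 16.9 / 3.3673
   = 6.7600 / 3.3673 = 2.0075 m/s

u* ≈ 2.008 m/s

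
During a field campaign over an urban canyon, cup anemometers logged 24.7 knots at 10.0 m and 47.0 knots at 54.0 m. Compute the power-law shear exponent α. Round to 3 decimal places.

Power law: V₂/V₁ = (z₂/z₁)^α ⇒ α = ln(V₂/V₁) / ln(z₂/z₁)
α = ln(47.0/24.7) / ln(54.0/10.0) = ln(1.9028) / ln(5.4000)
  = 0.64334 / 1.68640 = 0.38149

α ≈ 0.381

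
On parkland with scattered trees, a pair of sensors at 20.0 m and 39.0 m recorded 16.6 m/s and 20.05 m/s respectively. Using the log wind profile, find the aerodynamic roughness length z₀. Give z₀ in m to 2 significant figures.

z₀ ≈ 0.80 m

Log law: V(z) ∝ ln(z/z₀). With r = V₁/V₂ = 16.6/20.05 = 0.82793,
r · ln(z₂/z₀) = ln(z₁/z₀) ⇒ ln z₀ = (ln z₁ − r·ln z₂)/(1 − r)
ln z₀ = (2.99573 − 0.82793×3.66356) / 0.17207 = -0.2176
z₀ = exp(-0.2176) = 0.8045 m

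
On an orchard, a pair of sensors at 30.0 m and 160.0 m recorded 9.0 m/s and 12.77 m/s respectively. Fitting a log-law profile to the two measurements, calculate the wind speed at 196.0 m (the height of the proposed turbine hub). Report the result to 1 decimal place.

Log law: V ∝ ln(z/z₀). From the pair, with r = V₁/V₂ = 0.70478,
ln z₀ = (ln z₁ − r·ln z₂)/(1 − r) = (3.4012 − 0.70478×5.0752)/0.29522 = -0.5950 → z₀ = 0.5515 m
V₃ = V₁ · ln(z₃/z₀)/ln(z₁/z₀) = 9.0 × 5.8731/3.9962 = 13.2270 m/s

13.2 m/s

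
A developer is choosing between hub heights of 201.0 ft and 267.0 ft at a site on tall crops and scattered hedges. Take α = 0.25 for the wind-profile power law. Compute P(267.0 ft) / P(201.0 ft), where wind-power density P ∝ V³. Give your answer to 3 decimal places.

1.237

Speed ratio: V_B/V_A = (z_B/z_A)^α = (267.0/201.0)^0.25 = (1.3284)^0.25 = 1.07357
Power-density ratio: P_B/P_A = (V_B/V_A)³ = (1.07357)³ = 1.23733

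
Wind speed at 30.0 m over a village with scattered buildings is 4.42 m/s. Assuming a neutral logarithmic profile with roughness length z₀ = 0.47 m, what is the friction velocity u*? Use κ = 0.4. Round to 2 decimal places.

Log law: V(z) = (u*/κ) · ln(z/z₀) ⇒ u* = κ · V / ln(z/z₀)
u* = 0.4 × 4.42 / ln(30.0/0.47) = 0.4 × 4.42 / 4.1562
   = 1.7680 / 4.1562 = 0.4254 m/s

u* ≈ 0.43 m/s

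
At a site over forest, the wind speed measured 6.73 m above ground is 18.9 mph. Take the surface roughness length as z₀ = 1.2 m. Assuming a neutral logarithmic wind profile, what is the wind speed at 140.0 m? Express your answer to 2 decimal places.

52.17 mph

Log law: V(z) ∝ ln(z/z₀), so V₂/V₁ = ln(z₂/z₀) / ln(z₁/z₀).
ln(140.0/1.2) = 4.7593, ln(6.73/1.2) = 1.7243
V₂ = 18.9 × 4.7593/1.7243 = 18.9 × 2.7602 = 52.1682 mph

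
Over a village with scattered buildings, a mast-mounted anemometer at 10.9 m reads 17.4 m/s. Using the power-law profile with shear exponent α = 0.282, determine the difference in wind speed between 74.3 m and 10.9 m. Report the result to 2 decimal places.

12.50 m/s

Power law: V₂ = V₁ · (z₂/z₁)^α = 17.4 × (6.8165)^0.282 = 29.8961 m/s
ΔV = 29.8961 − 17.4 = 12.4961 m/s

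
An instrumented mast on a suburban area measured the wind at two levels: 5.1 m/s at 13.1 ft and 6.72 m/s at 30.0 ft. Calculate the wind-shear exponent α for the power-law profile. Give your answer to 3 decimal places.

α ≈ 0.333

Power law: V₂/V₁ = (z₂/z₁)^α ⇒ α = ln(V₂/V₁) / ln(z₂/z₁)
α = ln(6.72/5.1) / ln(30.0/13.1) = ln(1.3176) / ln(2.2901)
  = 0.27585 / 0.82859 = 0.33291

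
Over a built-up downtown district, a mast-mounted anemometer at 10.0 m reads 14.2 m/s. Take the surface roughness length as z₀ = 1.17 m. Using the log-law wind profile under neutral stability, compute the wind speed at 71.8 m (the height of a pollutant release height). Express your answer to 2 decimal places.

Log law: V(z) ∝ ln(z/z₀), so V₂/V₁ = ln(z₂/z₀) / ln(z₁/z₀).
ln(71.8/1.17) = 4.1169, ln(10.0/1.17) = 2.1456
V₂ = 14.2 × 4.1169/2.1456 = 14.2 × 1.9188 = 27.2466 m/s

27.25 m/s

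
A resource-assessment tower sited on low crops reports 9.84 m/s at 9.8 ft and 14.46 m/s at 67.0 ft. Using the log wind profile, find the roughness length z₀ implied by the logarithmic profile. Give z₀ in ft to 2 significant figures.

z₀ ≈ 0.16 ft

Log law: V(z) ∝ ln(z/z₀). With r = V₁/V₂ = 9.84/14.46 = 0.68050,
r · ln(z₂/z₀) = ln(z₁/z₀) ⇒ ln z₀ = (ln z₁ − r·ln z₂)/(1 − r)
ln z₀ = (2.28238 − 0.68050×4.20469) / 0.31950 = -1.8119
z₀ = exp(-1.8119) = 0.1633 ft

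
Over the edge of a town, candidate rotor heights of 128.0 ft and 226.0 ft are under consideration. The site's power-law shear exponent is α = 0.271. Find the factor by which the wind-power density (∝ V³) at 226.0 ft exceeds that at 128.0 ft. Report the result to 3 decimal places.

1.588

Speed ratio: V_B/V_A = (z_B/z_A)^α = (226.0/128.0)^0.271 = (1.7656)^0.271 = 1.16657
Power-density ratio: P_B/P_A = (V_B/V_A)³ = (1.16657)³ = 1.58755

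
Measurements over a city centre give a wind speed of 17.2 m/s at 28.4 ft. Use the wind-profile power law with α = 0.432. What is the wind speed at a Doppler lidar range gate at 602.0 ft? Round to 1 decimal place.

Power-law profile: V₂ = V₁ · (z₂/z₁)^α
V₂ = 17.2 × (602.0/28.4)^0.432 = 17.2 × (21.1972)^0.432
    = 17.2 × 3.7407 = 64.3399 m/s

64.3 m/s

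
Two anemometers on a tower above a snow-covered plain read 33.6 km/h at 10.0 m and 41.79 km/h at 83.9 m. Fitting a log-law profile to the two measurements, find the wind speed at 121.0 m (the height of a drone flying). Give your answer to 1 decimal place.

Log law: V ∝ ln(z/z₀). From the pair, with r = V₁/V₂ = 0.80402,
ln z₀ = (ln z₁ − r·ln z₂)/(1 − r) = (2.3026 − 0.80402×4.4296)/0.19598 = -6.4237 → z₀ = 0.001623 m
V₃ = V₁ · ln(z₃/z₀)/ln(z₁/z₀) = 33.6 × 11.2195/8.7263 = 43.1999 km/h

43.2 km/h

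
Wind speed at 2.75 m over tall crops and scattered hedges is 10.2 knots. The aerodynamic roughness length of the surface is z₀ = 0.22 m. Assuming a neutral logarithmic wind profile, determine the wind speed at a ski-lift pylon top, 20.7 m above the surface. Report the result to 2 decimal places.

18.35 knots

Log law: V(z) ∝ ln(z/z₀), so V₂/V₁ = ln(z₂/z₀) / ln(z₁/z₀).
ln(20.7/0.22) = 4.5443, ln(2.75/0.22) = 2.5257
V₂ = 10.2 × 4.5443/2.5257 = 10.2 × 1.7992 = 18.3517 knots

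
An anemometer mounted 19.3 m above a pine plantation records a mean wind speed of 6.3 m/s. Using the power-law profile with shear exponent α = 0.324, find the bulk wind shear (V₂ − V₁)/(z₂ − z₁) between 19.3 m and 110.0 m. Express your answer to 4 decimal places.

0.0526 m/s/m

Power law: V₂ = V₁ · (z₂/z₁)^α = 6.3 × (5.6995)^0.324 = 11.0721 m/s
ΔV/Δz = (11.0721 − 6.3)/(110.0 − 19.3) = 4.7721/90.7000 = 0.05261 m/s/m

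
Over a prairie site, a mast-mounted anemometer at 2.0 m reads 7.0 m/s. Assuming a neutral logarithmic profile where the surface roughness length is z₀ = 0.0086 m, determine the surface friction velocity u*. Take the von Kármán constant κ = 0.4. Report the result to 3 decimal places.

Log law: V(z) = (u*/κ) · ln(z/z₀) ⇒ u* = κ · V / ln(z/z₀)
u* = 0.4 × 7.0 / ln(2.0/0.0086) = 0.4 × 7.0 / 5.4491
   = 2.8000 / 5.4491 = 0.5138 m/s

u* ≈ 0.514 m/s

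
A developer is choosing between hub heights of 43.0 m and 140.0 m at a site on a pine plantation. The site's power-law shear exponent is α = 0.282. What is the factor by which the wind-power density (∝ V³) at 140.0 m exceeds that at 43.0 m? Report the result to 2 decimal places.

2.71

Speed ratio: V_B/V_A = (z_B/z_A)^α = (140.0/43.0)^0.282 = (3.2558)^0.282 = 1.39499
Power-density ratio: P_B/P_A = (V_B/V_A)³ = (1.39499)³ = 2.71463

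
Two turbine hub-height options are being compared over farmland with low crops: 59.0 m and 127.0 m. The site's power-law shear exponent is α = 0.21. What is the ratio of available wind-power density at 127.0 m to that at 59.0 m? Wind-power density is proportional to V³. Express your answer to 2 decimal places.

Speed ratio: V_B/V_A = (z_B/z_A)^α = (127.0/59.0)^0.21 = (2.1525)^0.21 = 1.17468
Power-density ratio: P_B/P_A = (V_B/V_A)³ = (1.17468)³ = 1.62091

1.62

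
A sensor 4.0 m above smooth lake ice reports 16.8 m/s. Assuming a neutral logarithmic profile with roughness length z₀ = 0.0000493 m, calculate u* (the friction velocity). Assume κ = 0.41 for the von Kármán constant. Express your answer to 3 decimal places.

u* ≈ 0.609 m/s

Log law: V(z) = (u*/κ) · ln(z/z₀) ⇒ u* = κ · V / ln(z/z₀)
u* = 0.41 × 16.8 / ln(4.0/0.0000493) = 0.41 × 16.8 / 11.3039
   = 6.8880 / 11.3039 = 0.6093 m/s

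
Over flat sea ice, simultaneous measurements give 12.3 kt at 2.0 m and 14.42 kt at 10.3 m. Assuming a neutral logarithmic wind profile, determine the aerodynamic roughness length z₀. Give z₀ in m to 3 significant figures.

z₀ ≈ 0.000148 m

Log law: V(z) ∝ ln(z/z₀). With r = V₁/V₂ = 12.3/14.42 = 0.85298,
r · ln(z₂/z₀) = ln(z₁/z₀) ⇒ ln z₀ = (ln z₁ − r·ln z₂)/(1 − r)
ln z₀ = (0.69315 − 0.85298×2.33214) / 0.14702 = -8.8161
z₀ = exp(-8.8161) = 0.0001483 m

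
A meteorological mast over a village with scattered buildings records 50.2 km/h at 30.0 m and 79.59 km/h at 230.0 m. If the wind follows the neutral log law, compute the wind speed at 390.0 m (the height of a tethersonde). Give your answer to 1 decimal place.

87.2 km/h

Log law: V ∝ ln(z/z₀). From the pair, with r = V₁/V₂ = 0.63073,
ln z₀ = (ln z₁ − r·ln z₂)/(1 − r) = (3.4012 − 0.63073×5.4381)/0.36927 = -0.0779 → z₀ = 0.9250 m
V₃ = V₁ · ln(z₃/z₀)/ln(z₁/z₀) = 50.2 × 6.0441/3.4791 = 87.2094 km/h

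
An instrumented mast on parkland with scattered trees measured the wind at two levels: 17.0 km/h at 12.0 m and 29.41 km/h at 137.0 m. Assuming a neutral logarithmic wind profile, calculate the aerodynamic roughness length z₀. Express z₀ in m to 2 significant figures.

Log law: V(z) ∝ ln(z/z₀). With r = V₁/V₂ = 17.0/29.41 = 0.57803,
r · ln(z₂/z₀) = ln(z₁/z₀) ⇒ ln z₀ = (ln z₁ − r·ln z₂)/(1 − r)
ln z₀ = (2.48491 − 0.57803×4.91998) / 0.42197 = -0.8508
z₀ = exp(-0.8508) = 0.4271 m

z₀ ≈ 0.43 m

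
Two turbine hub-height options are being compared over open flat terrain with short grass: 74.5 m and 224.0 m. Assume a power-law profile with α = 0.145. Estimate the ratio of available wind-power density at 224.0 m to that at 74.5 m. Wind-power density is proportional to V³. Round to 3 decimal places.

1.614

Speed ratio: V_B/V_A = (z_B/z_A)^α = (224.0/74.5)^0.145 = (3.0067)^0.145 = 1.17307
Power-density ratio: P_B/P_A = (V_B/V_A)³ = (1.17307)³ = 1.61425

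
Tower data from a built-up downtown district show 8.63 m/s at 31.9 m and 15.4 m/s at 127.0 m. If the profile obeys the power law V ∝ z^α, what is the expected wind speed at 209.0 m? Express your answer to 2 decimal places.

18.98 m/s

First find α: α = ln(V₂/V₁)/ln(z₂/z₁) = ln(15.4/8.63)/ln(127.0/31.9) = 0.57912/1.38158 = 0.4192
Extrapolate from 127.0 m to 209.0 m: V₃ = 15.4 × (209.0/127.0)^0.4192 = 15.4 × 1.2322 = 18.9761 m/s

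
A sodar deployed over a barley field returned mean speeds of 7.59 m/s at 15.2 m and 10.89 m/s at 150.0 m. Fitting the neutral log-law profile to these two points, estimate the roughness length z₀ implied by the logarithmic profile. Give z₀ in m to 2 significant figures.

z₀ ≈ 0.079 m

Log law: V(z) ∝ ln(z/z₀). With r = V₁/V₂ = 7.59/10.89 = 0.69697,
r · ln(z₂/z₀) = ln(z₁/z₀) ⇒ ln z₀ = (ln z₁ − r·ln z₂)/(1 − r)
ln z₀ = (2.72130 − 0.69697×5.01064) / 0.30303 = -2.5442
z₀ = exp(-2.5442) = 0.07854 m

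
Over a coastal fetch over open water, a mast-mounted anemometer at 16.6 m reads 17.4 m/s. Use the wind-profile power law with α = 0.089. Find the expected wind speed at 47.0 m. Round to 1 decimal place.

19.1 m/s

Power-law profile: V₂ = V₁ · (z₂/z₁)^α
V₂ = 17.4 × (47.0/16.6)^0.089 = 17.4 × (2.8313)^0.089
    = 17.4 × 1.0971 = 19.0887 m/s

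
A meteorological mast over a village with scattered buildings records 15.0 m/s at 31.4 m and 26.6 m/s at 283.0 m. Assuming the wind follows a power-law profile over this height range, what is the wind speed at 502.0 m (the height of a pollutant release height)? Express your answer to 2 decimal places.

First find α: α = ln(V₂/V₁)/ln(z₂/z₁) = ln(26.6/15.0)/ln(283.0/31.4) = 0.57286/2.19864 = 0.2606
Extrapolate from 283.0 m to 502.0 m: V₃ = 26.6 × (502.0/283.0)^0.2606 = 26.6 × 1.1611 = 30.8843 m/s

30.88 m/s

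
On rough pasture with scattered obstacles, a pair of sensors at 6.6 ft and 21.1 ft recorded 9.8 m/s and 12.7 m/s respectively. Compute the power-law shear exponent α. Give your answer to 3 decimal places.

α ≈ 0.223

Power law: V₂/V₁ = (z₂/z₁)^α ⇒ α = ln(V₂/V₁) / ln(z₂/z₁)
α = ln(12.7/9.8) / ln(21.1/6.6) = ln(1.2959) / ln(3.1970)
  = 0.25922 / 1.16220 = 0.22304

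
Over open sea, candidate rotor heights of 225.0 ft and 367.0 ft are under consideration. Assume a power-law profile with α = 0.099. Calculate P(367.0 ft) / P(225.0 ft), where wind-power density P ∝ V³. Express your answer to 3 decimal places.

Speed ratio: V_B/V_A = (z_B/z_A)^α = (367.0/225.0)^0.099 = (1.6311)^0.099 = 1.04963
Power-density ratio: P_B/P_A = (V_B/V_A)³ = (1.04963)³ = 1.15640

1.156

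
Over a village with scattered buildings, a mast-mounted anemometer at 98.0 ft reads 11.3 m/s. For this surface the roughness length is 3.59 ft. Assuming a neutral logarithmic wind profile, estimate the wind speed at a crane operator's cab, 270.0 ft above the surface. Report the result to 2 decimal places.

Log law: V(z) ∝ ln(z/z₀), so V₂/V₁ = ln(z₂/z₀) / ln(z₁/z₀).
ln(270.0/3.59) = 4.3203, ln(98.0/3.59) = 3.3068
V₂ = 11.3 × 4.3203/3.3068 = 11.3 × 1.3065 = 14.7632 m/s

14.76 m/s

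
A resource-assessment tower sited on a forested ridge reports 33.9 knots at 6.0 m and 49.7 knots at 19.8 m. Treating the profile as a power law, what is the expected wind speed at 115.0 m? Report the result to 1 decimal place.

87.3 knots

First find α: α = ln(V₂/V₁)/ln(z₂/z₁) = ln(49.7/33.9)/ln(19.8/6.0) = 0.38259/1.19392 = 0.3204
Extrapolate from 19.8 m to 115.0 m: V₃ = 49.7 × (115.0/19.8)^0.3204 = 49.7 × 1.7572 = 87.3351 knots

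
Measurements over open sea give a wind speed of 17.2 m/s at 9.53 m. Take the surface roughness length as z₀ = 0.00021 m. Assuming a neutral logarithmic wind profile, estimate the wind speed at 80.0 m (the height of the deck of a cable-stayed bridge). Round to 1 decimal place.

20.6 m/s

Log law: V(z) ∝ ln(z/z₀), so V₂/V₁ = ln(z₂/z₀) / ln(z₁/z₀).
ln(80.0/0.00021) = 12.8504, ln(9.53/0.00021) = 10.7228
V₂ = 17.2 × 12.8504/10.7228 = 17.2 × 1.1984 = 20.6128 m/s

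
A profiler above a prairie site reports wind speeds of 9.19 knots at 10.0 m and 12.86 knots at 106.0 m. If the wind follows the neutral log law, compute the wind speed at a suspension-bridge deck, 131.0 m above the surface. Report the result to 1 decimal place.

Log law: V ∝ ln(z/z₀). From the pair, with r = V₁/V₂ = 0.71462,
ln z₀ = (ln z₁ − r·ln z₂)/(1 − r) = (2.3026 − 0.71462×4.6634)/0.28538 = -3.6092 → z₀ = 0.02707 m
V₃ = V₁ · ln(z₃/z₀)/ln(z₁/z₀) = 9.19 × 8.4844/5.9118 = 13.1892 knots

13.2 knots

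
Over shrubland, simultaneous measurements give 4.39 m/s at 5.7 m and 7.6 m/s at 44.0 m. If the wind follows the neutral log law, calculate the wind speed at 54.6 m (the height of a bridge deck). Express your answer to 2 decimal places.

7.94 m/s

Log law: V ∝ ln(z/z₀). From the pair, with r = V₁/V₂ = 0.57763,
ln z₀ = (ln z₁ − r·ln z₂)/(1 − r) = (1.7405 − 0.57763×3.7842)/0.42237 = -1.0545 → z₀ = 0.3484 m
V₃ = V₁ · ln(z₃/z₀)/ln(z₁/z₀) = 4.39 × 5.0546/2.7950 = 7.9390 m/s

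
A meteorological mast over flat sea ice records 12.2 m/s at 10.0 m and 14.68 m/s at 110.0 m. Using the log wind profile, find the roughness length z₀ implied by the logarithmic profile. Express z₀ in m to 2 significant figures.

Log law: V(z) ∝ ln(z/z₀). With r = V₁/V₂ = 12.2/14.68 = 0.83106,
r · ln(z₂/z₀) = ln(z₁/z₀) ⇒ ln z₀ = (ln z₁ − r·ln z₂)/(1 − r)
ln z₀ = (2.30259 − 0.83106×4.70048) / 0.16894 = -9.4935
z₀ = exp(-9.4935) = 0.00007534 m

z₀ ≈ 0.000075 m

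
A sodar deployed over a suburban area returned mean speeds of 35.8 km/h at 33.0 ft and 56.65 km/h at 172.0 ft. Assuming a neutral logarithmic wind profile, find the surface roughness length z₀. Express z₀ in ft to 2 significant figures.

Log law: V(z) ∝ ln(z/z₀). With r = V₁/V₂ = 35.8/56.65 = 0.63195,
r · ln(z₂/z₀) = ln(z₁/z₀) ⇒ ln z₀ = (ln z₁ − r·ln z₂)/(1 − r)
ln z₀ = (3.49651 − 0.63195×5.14749) / 0.36805 = 0.6617
z₀ = exp(0.6617) = 1.938 ft

z₀ ≈ 1.9 ft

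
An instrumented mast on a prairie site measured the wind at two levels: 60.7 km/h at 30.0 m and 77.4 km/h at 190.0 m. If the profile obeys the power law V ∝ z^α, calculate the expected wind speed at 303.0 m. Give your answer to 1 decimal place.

82.3 km/h

First find α: α = ln(V₂/V₁)/ln(z₂/z₁) = ln(77.4/60.7)/ln(190.0/30.0) = 0.24304/1.84583 = 0.1317
Extrapolate from 190.0 m to 303.0 m: V₃ = 77.4 × (303.0/190.0)^0.1317 = 77.4 × 1.0634 = 82.3056 km/h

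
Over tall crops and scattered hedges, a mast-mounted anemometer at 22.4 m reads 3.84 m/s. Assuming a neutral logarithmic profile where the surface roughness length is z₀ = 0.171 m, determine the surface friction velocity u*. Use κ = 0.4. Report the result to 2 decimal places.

u* ≈ 0.32 m/s

Log law: V(z) = (u*/κ) · ln(z/z₀) ⇒ u* = κ · V / ln(z/z₀)
u* = 0.4 × 3.84 / ln(22.4/0.171) = 0.4 × 3.84 / 4.8752
   = 1.5360 / 4.8752 = 0.3151 m/s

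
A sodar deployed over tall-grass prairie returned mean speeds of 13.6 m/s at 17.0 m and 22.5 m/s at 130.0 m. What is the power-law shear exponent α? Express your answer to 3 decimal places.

α ≈ 0.247

Power law: V₂/V₁ = (z₂/z₁)^α ⇒ α = ln(V₂/V₁) / ln(z₂/z₁)
α = ln(22.5/13.6) / ln(130.0/17.0) = ln(1.6544) / ln(7.6471)
  = 0.50345 / 2.03432 = 0.24748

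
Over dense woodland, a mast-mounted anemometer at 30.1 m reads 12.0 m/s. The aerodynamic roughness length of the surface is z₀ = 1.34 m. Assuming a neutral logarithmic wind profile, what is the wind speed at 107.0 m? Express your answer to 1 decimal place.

Log law: V(z) ∝ ln(z/z₀), so V₂/V₁ = ln(z₂/z₀) / ln(z₁/z₀).
ln(107.0/1.34) = 4.3802, ln(30.1/1.34) = 3.1119
V₂ = 12.0 × 4.3802/3.1119 = 12.0 × 1.4076 = 16.8909 m/s

16.9 m/s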